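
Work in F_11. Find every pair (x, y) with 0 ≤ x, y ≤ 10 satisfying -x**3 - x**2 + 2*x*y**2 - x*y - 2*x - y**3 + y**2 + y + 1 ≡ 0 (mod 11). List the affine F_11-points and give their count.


Affine F_11-points: {(0, 7), (0, 9), (2, 3), (3, 3), (3, 7), (3, 8), (5, 3), (5, 9), (5, 10), (6, 5), (7, 4), (7, 7), (9, 5), (9, 6), (9, 8)}; count = 15.

For each of the 121 pairs (x, y) ∈ F_11², evaluate f(x, y) mod 11. Record the zeros.
  x = 0: [0↦1, 1↦2, 2↦10, 3↦8, 4↦1, 5↦5, 6↦3, 7↦0, 8↦1, 9↦0, 10↦2]  zeros at y ∈ {7, 9}
  x = 1: [0↦8, 1↦10, 2↦1, 3↦8, 4↦3, 5↦2, 6↦10, 7↦10, 8↦7, 9↦6, 10↦1]  zeros at y ∈ ∅
  x = 2: [0↦7, 1↦10, 2↦6, 3↦0, 4↦8, 5↦2, 6↦9, 7↦1, 8↦5, 9↦4, 10↦3]  zeros at y ∈ {3}
  x = 3: [0↦3, 1↦7, 2↦8, 3↦0, 4↦10, 5↦10, 6↦5, 7↦0, 8↦0, 9↦10, 10↦2]  zeros at y ∈ {3, 7, 8}
  x = 4: [0↦1, 1↦6, 2↦1, 3↦2, 4↦3, 5↦9, 6↦3, 7↦1, 8↦8, 9↦7, 10↦3]  zeros at y ∈ ∅
  x = 5: [0↦6, 1↦1, 2↦1, 3↦0, 4↦3, 5↦4, 6↦8, 7↦9, 8↦1, 9↦0, 10↦0]  zeros at y ∈ {3, 9, 10}
  x = 6: [0↦1, 1↦8, 2↦2, 3↦10, 4↦4, 5↦0, 6↦3, 7↦7, 8↦6, 9↦5, 10↦9]  zeros at y ∈ {5}
  x = 7: [0↦2, 1↦10, 2↦9, 3↦4, 4↦0, 5↦2, 6↦4, 7↦0, 8↦6, 9↦5, 10↦2]  zeros at y ∈ {4, 7}
  x = 8: [0↦3, 1↦1, 2↦5, 3↦9, 4↦7, 5↦4, 6↦5, 7↦4, 8↦6, 9↦5, 10↦6]  zeros at y ∈ ∅
  x = 9: [0↦9, 1↦8, 2↦6, 3↦8, 4↦8, 5↦0, 6↦0, 7↦2, 8↦0, 9↦10, 10↦4]  zeros at y ∈ {5, 6, 8}
  x = 10: [0↦3, 1↦3, 2↦6, 3↦6, 4↦8, 5↦6, 6↦5, 7↦10, 8↦4, 9↦3, 10↦1]  zeros at y ∈ ∅
Collecting zeros: affine points = {(0, 7), (0, 9), (2, 3), (3, 3), (3, 7), (3, 8), (5, 3), (5, 9), (5, 10), (6, 5), (7, 4), (7, 7), (9, 5), (9, 6), (9, 8)}.
Total count |C(F_11)_aff| = 15.


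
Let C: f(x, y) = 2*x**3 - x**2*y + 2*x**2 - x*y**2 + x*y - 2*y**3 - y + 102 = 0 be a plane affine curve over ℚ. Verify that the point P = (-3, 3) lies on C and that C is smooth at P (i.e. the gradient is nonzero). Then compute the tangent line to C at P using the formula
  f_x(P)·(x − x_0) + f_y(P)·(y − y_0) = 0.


Tangent line at P: 54*x - 49*y + 309 = 0.

Step 1: f(-3, 3) = 0, so P lies on C.
Step 2: partial derivatives
  f_x(x, y) = 6*x**2 - 2*x*y + 4*x - y**2 + y, f_y(x, y) = -x**2 - 2*x*y + x - 6*y**2 - 1.
  f_x(P) = 54, f_y(P) = -49 (gradient nonzero, so P is smooth).
Step 3: tangent line at P: 54·(x − -3) + -49·(y − 3) = 0.
Expanding: 54*x - 49*y + 309 = 0.


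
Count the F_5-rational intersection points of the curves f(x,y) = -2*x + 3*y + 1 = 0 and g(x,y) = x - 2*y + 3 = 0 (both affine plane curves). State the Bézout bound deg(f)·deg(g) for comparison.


Common zeros: {(1, 2)}; count = 1; Bézout bound = 1.

deg(f) = 1, deg(g) = 1, so Bézout bound = 1.
Scan x ∈ F_5. For each x, list the y ∈ F_5 with f(x, y) ≡ 0 and those with g(x, y) ≡ 0 (mod 5); the common zeros in that column are the intersection.
  x = 0: f ≡ 0 at y ∈ {3}; g ≡ 0 at y ∈ {4}; common: ∅.
  x = 1: f ≡ 0 at y ∈ {2}; g ≡ 0 at y ∈ {2}; common: {2}.
  x = 2: f ≡ 0 at y ∈ {1}; g ≡ 0 at y ∈ {0}; common: ∅.
  x = 3: f ≡ 0 at y ∈ {0}; g ≡ 0 at y ∈ {3}; common: ∅.
  x = 4: f ≡ 0 at y ∈ {4}; g ≡ 0 at y ∈ {1}; common: ∅.
Collecting: common zeros = {(1, 2)}, so the count is 1.
Comparison with the Bézout bound: 1 ≤ 1 = deg(f)·deg(g), as expected for curves with no common component (the bound is attained).


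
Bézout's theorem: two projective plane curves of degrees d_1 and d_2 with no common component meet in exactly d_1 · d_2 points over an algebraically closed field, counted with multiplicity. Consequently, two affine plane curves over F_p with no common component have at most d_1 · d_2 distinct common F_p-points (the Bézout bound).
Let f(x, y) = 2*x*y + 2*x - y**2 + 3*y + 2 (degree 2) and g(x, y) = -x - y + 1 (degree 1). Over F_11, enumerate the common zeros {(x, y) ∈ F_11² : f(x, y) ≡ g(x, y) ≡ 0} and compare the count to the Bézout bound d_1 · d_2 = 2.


Common zeros: ∅; count = 0; Bézout bound = 2.

deg(f) = 2, deg(g) = 1, so Bézout bound = 2.
Scan x ∈ F_11. For each x, list the y ∈ F_11 with f(x, y) ≡ 0 and those with g(x, y) ≡ 0 (mod 11); the common zeros in that column are the intersection.
  x = 0: f ≡ 0 at y ∈ ∅; g ≡ 0 at y ∈ {1}; common: ∅.
  x = 1: f ≡ 0 at y ∈ ∅; g ≡ 0 at y ∈ {0}; common: ∅.
  x = 2: f ≡ 0 at y ∈ ∅; g ≡ 0 at y ∈ {10}; common: ∅.
  x = 3: f ≡ 0 at y ∈ {2, 7}; g ≡ 0 at y ∈ {9}; common: ∅.
  x = 4: f ≡ 0 at y ∈ ∅; g ≡ 0 at y ∈ {8}; common: ∅.
  x = 5: f ≡ 0 at y ∈ ∅; g ≡ 0 at y ∈ {7}; common: ∅.
  x = 6: f ≡ 0 at y ∈ ∅; g ≡ 0 at y ∈ {6}; common: ∅.
  x = 7: f ≡ 0 at y ∈ {8, 9}; g ≡ 0 at y ∈ {5}; common: ∅.
  x = 8: f ≡ 0 at y ∈ {3, 5}; g ≡ 0 at y ∈ {4}; common: ∅.
  x = 9: f ≡ 0 at y ∈ {4, 6}; g ≡ 0 at y ∈ {3}; common: ∅.
  x = 10: f ≡ 0 at y ∈ {0, 1}; g ≡ 0 at y ∈ {2}; common: ∅.
Collecting: common zeros = ∅, so the count is 0.
Comparison with the Bézout bound: 0 ≤ 2 = deg(f)·deg(g), as expected for curves with no common component (the affine F_11-count falls short of the bound because intersections may lie at infinity, over extension fields, or carry multiplicity).


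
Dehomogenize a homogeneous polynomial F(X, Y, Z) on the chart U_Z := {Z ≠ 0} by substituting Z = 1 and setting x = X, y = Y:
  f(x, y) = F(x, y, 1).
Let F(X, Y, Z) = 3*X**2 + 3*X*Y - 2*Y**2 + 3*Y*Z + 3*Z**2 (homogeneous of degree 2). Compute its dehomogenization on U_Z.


f(x, y) = 3*x**2 + 3*x*y - 2*y**2 + 3*y + 3

On U_Z we set Z = 1. Each monomial c·X^i·Y^j·Z^k in F becomes c·x^i·y^j·1^k = c·x^i·y^j.
Substituting Z = 1: F(X, Y, 1) = 3*x**2 + 3*x*y - 2*y**2 + 3*y + 3.
Note: deg(f) ≤ deg(F) = 2; strict inequality happens when F is divisible by Z (lost terms).


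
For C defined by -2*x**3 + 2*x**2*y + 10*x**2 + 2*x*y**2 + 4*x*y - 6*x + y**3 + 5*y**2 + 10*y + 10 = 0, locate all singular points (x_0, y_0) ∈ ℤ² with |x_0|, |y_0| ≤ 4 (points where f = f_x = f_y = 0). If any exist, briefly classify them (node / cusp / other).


Singular points: {(1, -2)}; classification: cusp.

Compute partial derivatives:
  f_x = -6*x**2 + 4*x*y + 20*x + 2*y**2 + 4*y - 6.
  f_y = 2*x**2 + 4*x*y + 4*x + 3*y**2 + 10*y + 10.
Scan x_0 ∈ {−4, ..., 4}. For each x_0, f_y(x_0, y) is a polynomial in y; find its integer roots y ∈ {−4, ..., 4}, then test f_x and f at those candidates.
  x = -4: f_y(-4, y) = 3*y**2 - 6*y + 26; no integer root y with |y| ≤ 4.
  x = -3: f_y(-3, y) = 3*y**2 - 2*y + 16; no integer root y with |y| ≤ 4.
  x = -2: f_y(-2, y) = 3*y**2 + 2*y + 10; no integer root y with |y| ≤ 4.
  x = -1: f_y(-1, y) = 3*y**2 + 6*y + 8; no integer root y with |y| ≤ 4.
  x = 0: f_y(0, y) = 3*y**2 + 10*y + 10; no integer root y with |y| ≤ 4.
  x = 1: f_y(1, y) = 3*y**2 + 14*y + 16; vanishes at y ∈ {-2}. (1, -2): f_x = 0, f = 0 — SINGULAR.
  x = 2: f_y(2, y) = 3*y**2 + 18*y + 26; no integer root y with |y| ≤ 4.
  x = 3: f_y(3, y) = 3*y**2 + 22*y + 40; vanishes at y ∈ {-4}. (3, -4): f_x = -32 ≠ 0.
  x = 4: f_y(4, y) = 3*y**2 + 26*y + 58; no integer root y with |y| ≤ 4.
Only singular point on the grid: (1, -2).
Classify: substitute x = 1 + u, y = -2 + v and expand: f = -2*u**3 + 2*u**2*v + 2*u*v**2 + v**3 + v**2.
No constant or linear terms (consistent with a singular point). Quadratic part: v**2. Cubic part: -2*u**3 + 2*u**2*v + 2*u*v**2 + v**3.
The quadratic part v**2 is a perfect square, so there is a single (double) tangent line v = 0, i.e. y = -2. Restricting the cubic part to that line (v = 0) leaves -2*u**3 ≠ 0, so f is not divisible by v and the branch is v² ≈ 2*u**3 to lowest order — this is a cusp.
Classification: cusp.


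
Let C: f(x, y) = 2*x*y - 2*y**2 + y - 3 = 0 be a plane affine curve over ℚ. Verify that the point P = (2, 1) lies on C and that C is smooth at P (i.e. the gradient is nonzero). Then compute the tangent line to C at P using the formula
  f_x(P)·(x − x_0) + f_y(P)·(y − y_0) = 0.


Tangent line at P: 2*x + y - 5 = 0.

Step 1: f(2, 1) = 0, so P lies on C.
Step 2: partial derivatives
  f_x(x, y) = 2*y, f_y(x, y) = 2*x - 4*y + 1.
  f_x(P) = 2, f_y(P) = 1 (gradient nonzero, so P is smooth).
Step 3: tangent line at P: 2·(x − 2) + 1·(y − 1) = 0.
Expanding: 2*x + y - 5 = 0.


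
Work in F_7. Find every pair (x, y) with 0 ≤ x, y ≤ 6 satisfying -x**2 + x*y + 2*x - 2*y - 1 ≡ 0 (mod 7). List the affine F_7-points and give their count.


Affine F_7-points: {(0, 3), (1, 0), (3, 4), (4, 1), (5, 3), (6, 1)}; count = 6.

For each of the 49 pairs (x, y) ∈ F_7², evaluate f(x, y) mod 7. Record the zeros.
  x = 0: [0↦6, 1↦4, 2↦2, 3↦0, 4↦5, 5↦3, 6↦1]  zeros at y ∈ {3}
  x = 1: [0↦0, 1↦6, 2↦5, 3↦4, 4↦3, 5↦2, 6↦1]  zeros at y ∈ {0}
  x = 2: [0↦6, 1↦6, 2↦6, 3↦6, 4↦6, 5↦6, 6↦6]  zeros at y ∈ ∅
  x = 3: [0↦3, 1↦4, 2↦5, 3↦6, 4↦0, 5↦1, 6↦2]  zeros at y ∈ {4}
  x = 4: [0↦5, 1↦0, 2↦2, 3↦4, 4↦6, 5↦1, 6↦3]  zeros at y ∈ {1}
  x = 5: [0↦5, 1↦1, 2↦4, 3↦0, 4↦3, 5↦6, 6↦2]  zeros at y ∈ {3}
  x = 6: [0↦3, 1↦0, 2↦4, 3↦1, 4↦5, 5↦2, 6↦6]  zeros at y ∈ {1}
Collecting zeros: affine points = {(0, 3), (1, 0), (3, 4), (4, 1), (5, 3), (6, 1)}.
Total count |C(F_7)_aff| = 6.


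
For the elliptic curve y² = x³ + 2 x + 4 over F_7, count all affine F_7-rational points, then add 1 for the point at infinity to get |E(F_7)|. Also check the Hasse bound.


Affine points = {(0, 2), (0, 5), (1, 0), (2, 3), (2, 4), (3, 3), (3, 4), (6, 1), (6, 6)}; affine count = 9; |E(F_7)| = 10.

Discriminant check: Δ ∝ 4a³ + 27b² = 4·2³ + 27·4² = 4·8 + 27·16 ≡ 2 (mod 7). Nonzero ⇒ E is nonsingular.
For each x ∈ F_7, compute rhs = x³ + 2·x + 4 mod 7, then count y ∈ F_7 with y² ≡ rhs.
  x = 0: rhs = 4, matching y values: 2, 5 (2 points).
  x = 1: rhs = 0, matching y values: 0 (1 points).
  x = 2: rhs = 2, matching y values: 3, 4 (2 points).
  x = 3: rhs = 2, matching y values: 3, 4 (2 points).
  x = 4: rhs = 6, matching y values: none (0 points).
  x = 5: rhs = 6, matching y values: none (0 points).
  x = 6: rhs = 1, matching y values: 1, 6 (2 points).
Total affine count: 9.
Full point count |E(F_7)| = 9 + 1 = 10.
Hasse bound: |10 − (7+1)| = |2| = 2 ≤ 2√7 ≈ 5.2915 ✓.


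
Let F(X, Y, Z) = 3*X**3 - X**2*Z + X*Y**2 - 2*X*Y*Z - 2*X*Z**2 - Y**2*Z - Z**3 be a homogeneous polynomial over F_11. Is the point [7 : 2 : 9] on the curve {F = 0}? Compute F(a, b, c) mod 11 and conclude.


F(7,2,9) ≡ 5 (mod 11); P is NOT on the curve.

Evaluate F(7, 2, 9) term-by-term (mod 11).
  3*X**3 ↦ 3·343·1·1 = 1029
  -X**2*Z ↦ -1·49·1·9 = -441
  X*Y**2 ↦ 1·7·4·1 = 28
  -2*X*Y*Z ↦ -2·7·2·9 = -252
  -2*X*Z**2 ↦ -2·7·1·81 = -1134
  -Y**2*Z ↦ -1·1·4·9 = -36
  -Z**3 ↦ -1·1·1·729 = -729
Sum: F(7, 2, 9) = (1029) + (-441) + (28) + (-252) + (-1134) + (-36) + (-729) = -1535.
Reducing mod 11: -1535 ≡ 5 (mod 11).
Since F(a, b, c) ≡ 5 ≠ 0 (mod 11), P does NOT lie on the curve.


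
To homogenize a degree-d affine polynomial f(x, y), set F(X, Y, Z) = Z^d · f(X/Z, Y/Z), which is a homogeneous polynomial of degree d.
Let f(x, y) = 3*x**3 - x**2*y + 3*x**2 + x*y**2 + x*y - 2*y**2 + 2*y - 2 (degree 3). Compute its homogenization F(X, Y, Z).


F(X, Y, Z) = 3*X**3 - X**2*Y + 3*X**2*Z + X*Y**2 + X*Y*Z - 2*Y**2*Z + 2*Y*Z**2 - 2*Z**3

deg(f) = 3.
Substitute x = X/Z, y = Y/Z into f, then multiply by Z^3.
  monomial 3·x^3·y^0 ↦ 3·X^3·Y^0·Z^0.
  monomial -1·x^2·y^1 ↦ -1·X^2·Y^1·Z^0.
  monomial 3·x^2·y^0 ↦ 3·X^2·Y^0·Z^1.
  monomial 1·x^1·y^2 ↦ 1·X^1·Y^2·Z^0.
  monomial 1·x^1·y^1 ↦ 1·X^1·Y^1·Z^1.
  monomial -2·x^0·y^2 ↦ -2·X^0·Y^2·Z^1.
  monomial 2·x^0·y^1 ↦ 2·X^0·Y^1·Z^2.
  monomial -2·x^0·y^0 ↦ -2·X^0·Y^0·Z^3.
Collecting: F(X, Y, Z) = 3*X**3 - X**2*Y + 3*X**2*Z + X*Y**2 + X*Y*Z - 2*Y**2*Z + 2*Y*Z**2 - 2*Z**3.


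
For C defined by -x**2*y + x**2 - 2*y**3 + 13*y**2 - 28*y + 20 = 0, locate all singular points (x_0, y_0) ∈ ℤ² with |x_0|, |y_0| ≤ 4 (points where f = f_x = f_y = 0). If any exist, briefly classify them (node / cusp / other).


Singular points: {(0, 2)}; classification: node.

Compute partial derivatives:
  f_x = -2*x*y + 2*x.
  f_y = -x**2 - 6*y**2 + 26*y - 28.
Scan x_0 ∈ {−4, ..., 4}. For each x_0, f_y(x_0, y) is a polynomial in y; find its integer roots y ∈ {−4, ..., 4}, then test f_x and f at those candidates.
  x = -4: f_y(-4, y) = -6*y**2 + 26*y - 44; no integer root y with |y| ≤ 4.
  x = -3: f_y(-3, y) = -6*y**2 + 26*y - 37; no integer root y with |y| ≤ 4.
  x = -2: f_y(-2, y) = -6*y**2 + 26*y - 32; no integer root y with |y| ≤ 4.
  x = -1: f_y(-1, y) = -6*y**2 + 26*y - 29; no integer root y with |y| ≤ 4.
  x = 0: f_y(0, y) = -6*y**2 + 26*y - 28; vanishes at y ∈ {2}. (0, 2): f_x = 0, f = 0 — SINGULAR.
  x = 1: f_y(1, y) = -6*y**2 + 26*y - 29; no integer root y with |y| ≤ 4.
  x = 2: f_y(2, y) = -6*y**2 + 26*y - 32; no integer root y with |y| ≤ 4.
  x = 3: f_y(3, y) = -6*y**2 + 26*y - 37; no integer root y with |y| ≤ 4.
  x = 4: f_y(4, y) = -6*y**2 + 26*y - 44; no integer root y with |y| ≤ 4.
Only singular point on the grid: (0, 2).
Classify: substitute x = 0 + u, y = 2 + v and expand: f = -u**2*v - u**2 - 2*v**3 + v**2.
No constant or linear terms (consistent with a singular point). Quadratic part: -u**2 + v**2. Cubic part: -u**2*v - 2*v**3.
The quadratic part v**2 - u**2 = (v − u)(v + u) splits into two distinct linear factors, so there are two distinct tangent lines y − 2 = ±(x − 0) — this is a node (ordinary double point).
Classification: node.


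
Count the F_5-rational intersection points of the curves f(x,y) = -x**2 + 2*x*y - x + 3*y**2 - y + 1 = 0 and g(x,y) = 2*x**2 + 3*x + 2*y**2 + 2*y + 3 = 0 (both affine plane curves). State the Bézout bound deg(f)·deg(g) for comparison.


Common zeros: ∅; count = 0; Bézout bound = 4.

deg(f) = 2, deg(g) = 2, so Bézout bound = 4.
Scan x ∈ F_5. For each x, list the y ∈ F_5 with f(x, y) ≡ 0 and those with g(x, y) ≡ 0 (mod 5); the common zeros in that column are the intersection.
  x = 0: f ≡ 0 at y ∈ {3, 4}; g ≡ 0 at y ∈ {2}; common: ∅.
  x = 1: f ≡ 0 at y ∈ ∅; g ≡ 0 at y ∈ {2}; common: ∅.
  x = 2: f ≡ 0 at y ∈ {0, 4}; g ≡ 0 at y ∈ ∅; common: ∅.
  x = 3: f ≡ 0 at y ∈ ∅; g ≡ 0 at y ∈ {0, 4}; common: ∅.
  x = 4: f ≡ 0 at y ∈ ∅; g ≡ 0 at y ∈ ∅; common: ∅.
Collecting: common zeros = ∅, so the count is 0.
Comparison with the Bézout bound: 0 ≤ 4 = deg(f)·deg(g), as expected for curves with no common component (the affine F_5-count falls short of the bound because intersections may lie at infinity, over extension fields, or carry multiplicity).


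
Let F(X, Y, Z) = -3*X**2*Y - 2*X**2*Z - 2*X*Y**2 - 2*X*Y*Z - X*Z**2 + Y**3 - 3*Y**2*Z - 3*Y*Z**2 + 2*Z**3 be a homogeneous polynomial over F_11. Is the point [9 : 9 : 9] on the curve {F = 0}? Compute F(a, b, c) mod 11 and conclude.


F(9,9,9) ≡ 5 (mod 11); P is NOT on the curve.

Evaluate F(9, 9, 9) term-by-term (mod 11).
  -3*X**2*Y ↦ -3·81·9·1 = -2187
  -2*X**2*Z ↦ -2·81·1·9 = -1458
  -2*X*Y**2 ↦ -2·9·81·1 = -1458
  -2*X*Y*Z ↦ -2·9·9·9 = -1458
  -X*Z**2 ↦ -1·9·1·81 = -729
  Y**3 ↦ 1·1·729·1 = 729
  -3*Y**2*Z ↦ -3·1·81·9 = -2187
  -3*Y*Z**2 ↦ -3·1·9·81 = -2187
  2*Z**3 ↦ 2·1·1·729 = 1458
Sum: F(9, 9, 9) = (-2187) + (-1458) + (-1458) + (-1458) + (-729) + (729) + (-2187) + (-2187) + (1458) = -9477.
Reducing mod 11: -9477 ≡ 5 (mod 11).
Since F(a, b, c) ≡ 5 ≠ 0 (mod 11), P does NOT lie on the curve.


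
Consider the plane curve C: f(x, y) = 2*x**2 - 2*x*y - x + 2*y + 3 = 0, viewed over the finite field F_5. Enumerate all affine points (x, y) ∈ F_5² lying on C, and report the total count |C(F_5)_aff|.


Affine F_5-points: {(0, 1), (2, 2), (3, 2), (4, 1)}; count = 4.

For each of the 25 pairs (x, y) ∈ F_5², evaluate f(x, y) mod 5. Record the zeros.
  x = 0: [0↦3, 1↦0, 2↦2, 3↦4, 4↦1]  zeros at y ∈ {1}
  x = 1: [0↦4, 1↦4, 2↦4, 3↦4, 4↦4]  zeros at y ∈ ∅
  x = 2: [0↦4, 1↦2, 2↦0, 3↦3, 4↦1]  zeros at y ∈ {2}
  x = 3: [0↦3, 1↦4, 2↦0, 3↦1, 4↦2]  zeros at y ∈ {2}
  x = 4: [0↦1, 1↦0, 2↦4, 3↦3, 4↦2]  zeros at y ∈ {1}
Collecting zeros: affine points = {(0, 1), (2, 2), (3, 2), (4, 1)}.
Total count |C(F_5)_aff| = 4.


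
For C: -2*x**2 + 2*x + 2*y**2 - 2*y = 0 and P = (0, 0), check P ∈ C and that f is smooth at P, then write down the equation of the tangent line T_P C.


Tangent line at P: 2*x - 2*y = 0.

Step 1: f(0, 0) = 0, so P lies on C.
Step 2: partial derivatives
  f_x(x, y) = 2 - 4*x, f_y(x, y) = 4*y - 2.
  f_x(P) = 2, f_y(P) = -2 (gradient nonzero, so P is smooth).
Step 3: tangent line at P: 2·(x − 0) + -2·(y − 0) = 0.
Expanding: 2*x - 2*y = 0.


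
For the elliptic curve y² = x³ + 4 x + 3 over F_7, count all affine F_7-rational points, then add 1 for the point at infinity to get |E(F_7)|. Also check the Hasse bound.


Affine points = {(1, 1), (1, 6), (3, 0), (5, 1), (5, 6)}; affine count = 5; |E(F_7)| = 6.

Discriminant check: Δ ∝ 4a³ + 27b² = 4·4³ + 27·3² = 4·64 + 27·9 ≡ 2 (mod 7). Nonzero ⇒ E is nonsingular.
For each x ∈ F_7, compute rhs = x³ + 4·x + 3 mod 7, then count y ∈ F_7 with y² ≡ rhs.
  x = 0: rhs = 3, matching y values: none (0 points).
  x = 1: rhs = 1, matching y values: 1, 6 (2 points).
  x = 2: rhs = 5, matching y values: none (0 points).
  x = 3: rhs = 0, matching y values: 0 (1 points).
  x = 4: rhs = 6, matching y values: none (0 points).
  x = 5: rhs = 1, matching y values: 1, 6 (2 points).
  x = 6: rhs = 5, matching y values: none (0 points).
Total affine count: 5.
Full point count |E(F_7)| = 5 + 1 = 6.
Hasse bound: |6 − (7+1)| = |-2| = 2 ≤ 2√7 ≈ 5.2915 ✓.


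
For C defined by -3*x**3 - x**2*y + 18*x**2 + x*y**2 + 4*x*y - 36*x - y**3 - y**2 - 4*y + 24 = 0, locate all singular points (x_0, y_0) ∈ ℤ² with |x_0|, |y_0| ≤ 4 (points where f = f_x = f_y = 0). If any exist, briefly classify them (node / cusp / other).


Singular points: {(2, 0)}; classification: cusp.

Compute partial derivatives:
  f_x = -9*x**2 - 2*x*y + 36*x + y**2 + 4*y - 36.
  f_y = -x**2 + 2*x*y + 4*x - 3*y**2 - 2*y - 4.
Scan x_0 ∈ {−4, ..., 4}. For each x_0, f_y(x_0, y) is a polynomial in y; find its integer roots y ∈ {−4, ..., 4}, then test f_x and f at those candidates.
  x = -4: f_y(-4, y) = -3*y**2 - 10*y - 36; no integer root y with |y| ≤ 4.
  x = -3: f_y(-3, y) = -3*y**2 - 8*y - 25; no integer root y with |y| ≤ 4.
  x = -2: f_y(-2, y) = -3*y**2 - 6*y - 16; no integer root y with |y| ≤ 4.
  x = -1: f_y(-1, y) = -3*y**2 - 4*y - 9; no integer root y with |y| ≤ 4.
  x = 0: f_y(0, y) = -3*y**2 - 2*y - 4; no integer root y with |y| ≤ 4.
  x = 1: f_y(1, y) = -3*y**2 - 1; no integer root y with |y| ≤ 4.
  x = 2: f_y(2, y) = -3*y**2 + 2*y; vanishes at y ∈ {0}. (2, 0): f_x = 0, f = 0 — SINGULAR.
  x = 3: f_y(3, y) = -3*y**2 + 4*y - 1; vanishes at y ∈ {1}. (3, 1): f_x = -10 ≠ 0.
  x = 4: f_y(4, y) = -3*y**2 + 6*y - 4; no integer root y with |y| ≤ 4.
Only singular point on the grid: (2, 0).
Classify: substitute x = 2 + u, y = 0 + v and expand: f = -3*u**3 - u**2*v + u*v**2 - v**3 + v**2.
No constant or linear terms (consistent with a singular point). Quadratic part: v**2. Cubic part: -3*u**3 - u**2*v + u*v**2 - v**3.
The quadratic part v**2 is a perfect square, so there is a single (double) tangent line v = 0, i.e. y = 0. Restricting the cubic part to that line (v = 0) leaves -3*u**3 ≠ 0, so f is not divisible by v and the branch is v² ≈ 3*u**3 to lowest order — this is a cusp.
Classification: cusp.


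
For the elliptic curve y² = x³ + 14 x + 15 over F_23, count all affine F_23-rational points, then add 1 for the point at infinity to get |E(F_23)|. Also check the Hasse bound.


Affine points = {(5, 7), (5, 16), (6, 4), (6, 19), (8, 8), (8, 15), (12, 5), (12, 18), (13, 5), (13, 18), (15, 9), (15, 14), (18, 2), (18, 21), (21, 5), (21, 18), (22, 0)}; affine count = 17; |E(F_23)| = 18.

Discriminant check: Δ ∝ 4a³ + 27b² = 4·14³ + 27·15² = 4·2744 + 27·225 ≡ 8 (mod 23). Nonzero ⇒ E is nonsingular.
For each x ∈ F_23, compute rhs = x³ + 14·x + 15 mod 23, then count y ∈ F_23 with y² ≡ rhs.
  x = 0: rhs = 15, matching y values: none (0 points).
  x = 1: rhs = 7, matching y values: none (0 points).
  x = 2: rhs = 5, matching y values: none (0 points).
  x = 3: rhs = 15, matching y values: none (0 points).
  x = 4: rhs = 20, matching y values: none (0 points).
  x = 5: rhs = 3, matching y values: 7, 16 (2 points).
  x = 6: rhs = 16, matching y values: 4, 19 (2 points).
  x = 7: rhs = 19, matching y values: none (0 points).
  x = 8: rhs = 18, matching y values: 8, 15 (2 points).
  x = 9: rhs = 19, matching y values: none (0 points).
  x = 10: rhs = 5, matching y values: none (0 points).
  x = 11: rhs = 5, matching y values: none (0 points).
  x = 12: rhs = 2, matching y values: 5, 18 (2 points).
  x = 13: rhs = 2, matching y values: 5, 18 (2 points).
  x = 14: rhs = 11, matching y values: none (0 points).
  x = 15: rhs = 12, matching y values: 9, 14 (2 points).
  x = 16: rhs = 11, matching y values: none (0 points).
  x = 17: rhs = 14, matching y values: none (0 points).
  x = 18: rhs = 4, matching y values: 2, 21 (2 points).
  x = 19: rhs = 10, matching y values: none (0 points).
  x = 20: rhs = 15, matching y values: none (0 points).
  x = 21: rhs = 2, matching y values: 5, 18 (2 points).
  x = 22: rhs = 0, matching y values: 0 (1 points).
Total affine count: 17.
Full point count |E(F_23)| = 17 + 1 = 18.
Hasse bound: |18 − (23+1)| = |-6| = 6 ≤ 2√23 ≈ 9.5917 ✓.


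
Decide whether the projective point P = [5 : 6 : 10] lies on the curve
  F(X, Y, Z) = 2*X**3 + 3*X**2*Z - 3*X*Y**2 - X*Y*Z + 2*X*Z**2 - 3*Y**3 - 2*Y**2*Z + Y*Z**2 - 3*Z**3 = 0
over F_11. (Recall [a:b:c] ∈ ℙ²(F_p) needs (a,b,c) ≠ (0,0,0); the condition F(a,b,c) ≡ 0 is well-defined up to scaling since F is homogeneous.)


F(5,6,10) ≡ 10 (mod 11); P is NOT on the curve.

Evaluate F(5, 6, 10) term-by-term (mod 11).
  2*X**3 ↦ 2·125·1·1 = 250
  3*X**2*Z ↦ 3·25·1·10 = 750
  -3*X*Y**2 ↦ -3·5·36·1 = -540
  -X*Y*Z ↦ -1·5·6·10 = -300
  2*X*Z**2 ↦ 2·5·1·100 = 1000
  -3*Y**3 ↦ -3·1·216·1 = -648
  -2*Y**2*Z ↦ -2·1·36·10 = -720
  Y*Z**2 ↦ 1·1·6·100 = 600
  -3*Z**3 ↦ -3·1·1·1000 = -3000
Sum: F(5, 6, 10) = (250) + (750) + (-540) + (-300) + (1000) + (-648) + (-720) + (600) + (-3000) = -2608.
Reducing mod 11: -2608 ≡ 10 (mod 11).
Since F(a, b, c) ≡ 10 ≠ 0 (mod 11), P does NOT lie on the curve.


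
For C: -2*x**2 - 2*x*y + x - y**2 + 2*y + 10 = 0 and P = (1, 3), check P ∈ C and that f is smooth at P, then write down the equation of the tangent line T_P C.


Tangent line at P: -9*x - 6*y + 27 = 0.

Step 1: f(1, 3) = 0, so P lies on C.
Step 2: partial derivatives
  f_x(x, y) = -4*x - 2*y + 1, f_y(x, y) = -2*x - 2*y + 2.
  f_x(P) = -9, f_y(P) = -6 (gradient nonzero, so P is smooth).
Step 3: tangent line at P: -9·(x − 1) + -6·(y − 3) = 0.
Expanding: -9*x - 6*y + 27 = 0.


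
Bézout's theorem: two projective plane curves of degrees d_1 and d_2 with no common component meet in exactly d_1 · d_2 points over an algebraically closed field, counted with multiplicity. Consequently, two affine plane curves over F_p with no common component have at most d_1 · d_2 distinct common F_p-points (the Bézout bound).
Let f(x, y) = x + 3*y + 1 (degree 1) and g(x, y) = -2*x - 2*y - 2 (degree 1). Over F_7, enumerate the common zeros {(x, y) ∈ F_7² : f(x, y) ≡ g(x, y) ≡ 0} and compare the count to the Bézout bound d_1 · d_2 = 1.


Common zeros: {(6, 0)}; count = 1; Bézout bound = 1.

deg(f) = 1, deg(g) = 1, so Bézout bound = 1.
Scan x ∈ F_7. For each x, list the y ∈ F_7 with f(x, y) ≡ 0 and those with g(x, y) ≡ 0 (mod 7); the common zeros in that column are the intersection.
  x = 0: f ≡ 0 at y ∈ {2}; g ≡ 0 at y ∈ {6}; common: ∅.
  x = 1: f ≡ 0 at y ∈ {4}; g ≡ 0 at y ∈ {5}; common: ∅.
  x = 2: f ≡ 0 at y ∈ {6}; g ≡ 0 at y ∈ {4}; common: ∅.
  x = 3: f ≡ 0 at y ∈ {1}; g ≡ 0 at y ∈ {3}; common: ∅.
  x = 4: f ≡ 0 at y ∈ {3}; g ≡ 0 at y ∈ {2}; common: ∅.
  x = 5: f ≡ 0 at y ∈ {5}; g ≡ 0 at y ∈ {1}; common: ∅.
  x = 6: f ≡ 0 at y ∈ {0}; g ≡ 0 at y ∈ {0}; common: {0}.
Collecting: common zeros = {(6, 0)}, so the count is 1.
Comparison with the Bézout bound: 1 ≤ 1 = deg(f)·deg(g), as expected for curves with no common component (the bound is attained).


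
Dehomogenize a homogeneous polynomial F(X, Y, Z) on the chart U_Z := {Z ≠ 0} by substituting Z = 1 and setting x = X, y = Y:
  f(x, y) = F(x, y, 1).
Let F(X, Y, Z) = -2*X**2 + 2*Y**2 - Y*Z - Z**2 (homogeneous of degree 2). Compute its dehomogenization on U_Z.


f(x, y) = -2*x**2 + 2*y**2 - y - 1

On U_Z we set Z = 1. Each monomial c·X^i·Y^j·Z^k in F becomes c·x^i·y^j·1^k = c·x^i·y^j.
Substituting Z = 1: F(X, Y, 1) = -2*x**2 + 2*y**2 - y - 1.
Note: deg(f) ≤ deg(F) = 2; strict inequality happens when F is divisible by Z (lost terms).


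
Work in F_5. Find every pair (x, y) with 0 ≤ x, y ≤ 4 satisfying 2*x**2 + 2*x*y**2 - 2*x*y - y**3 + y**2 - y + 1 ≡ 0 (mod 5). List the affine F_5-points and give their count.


Affine F_5-points: {(0, 1), (0, 2), (0, 3), (1, 4), (2, 4), (3, 2), (4, 3)}; count = 7.

For each of the 25 pairs (x, y) ∈ F_5², evaluate f(x, y) mod 5. Record the zeros.
  x = 0: [0↦1, 1↦0, 2↦0, 3↦0, 4↦4]  zeros at y ∈ {1, 2, 3}
  x = 1: [0↦3, 1↦2, 2↦1, 3↦4, 4↦0]  zeros at y ∈ {4}
  x = 2: [0↦4, 1↦3, 2↦1, 3↦2, 4↦0]  zeros at y ∈ {4}
  x = 3: [0↦4, 1↦3, 2↦0, 3↦4, 4↦4]  zeros at y ∈ {2}
  x = 4: [0↦3, 1↦2, 2↦3, 3↦0, 4↦2]  zeros at y ∈ {3}
Collecting zeros: affine points = {(0, 1), (0, 2), (0, 3), (1, 4), (2, 4), (3, 2), (4, 3)}.
Total count |C(F_5)_aff| = 7.


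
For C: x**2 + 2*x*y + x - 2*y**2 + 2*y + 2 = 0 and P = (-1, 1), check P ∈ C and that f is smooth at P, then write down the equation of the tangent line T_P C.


Tangent line at P: x - 4*y + 5 = 0.

Step 1: f(-1, 1) = 0, so P lies on C.
Step 2: partial derivatives
  f_x(x, y) = 2*x + 2*y + 1, f_y(x, y) = 2*x - 4*y + 2.
  f_x(P) = 1, f_y(P) = -4 (gradient nonzero, so P is smooth).
Step 3: tangent line at P: 1·(x − -1) + -4·(y − 1) = 0.
Expanding: x - 4*y + 5 = 0.


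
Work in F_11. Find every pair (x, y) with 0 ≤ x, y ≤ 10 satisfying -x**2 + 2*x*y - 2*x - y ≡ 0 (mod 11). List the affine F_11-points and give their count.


Affine F_11-points: {(0, 0), (1, 3), (2, 10), (3, 3), (4, 5), (5, 10), (7, 4), (8, 9), (9, 0), (10, 4)}; count = 10.

For each of the 121 pairs (x, y) ∈ F_11², evaluate f(x, y) mod 11. Record the zeros.
  x = 0: [0↦0, 1↦10, 2↦9, 3↦8, 4↦7, 5↦6, 6↦5, 7↦4, 8↦3, 9↦2, 10↦1]  zeros at y ∈ {0}
  x = 1: [0↦8, 1↦9, 2↦10, 3↦0, 4↦1, 5↦2, 6↦3, 7↦4, 8↦5, 9↦6, 10↦7]  zeros at y ∈ {3}
  x = 2: [0↦3, 1↦6, 2↦9, 3↦1, 4↦4, 5↦7, 6↦10, 7↦2, 8↦5, 9↦8, 10↦0]  zeros at y ∈ {10}
  x = 3: [0↦7, 1↦1, 2↦6, 3↦0, 4↦5, 5↦10, 6↦4, 7↦9, 8↦3, 9↦8, 10↦2]  zeros at y ∈ {3}
  x = 4: [0↦9, 1↦5, 2↦1, 3↦8, 4↦4, 5↦0, 6↦7, 7↦3, 8↦10, 9↦6, 10↦2]  zeros at y ∈ {5}
  x = 5: [0↦9, 1↦7, 2↦5, 3↦3, 4↦1, 5↦10, 6↦8, 7↦6, 8↦4, 9↦2, 10↦0]  zeros at y ∈ {10}
  x = 6: [0↦7, 1↦7, 2↦7, 3↦7, 4↦7, 5↦7, 6↦7, 7↦7, 8↦7, 9↦7, 10↦7]  zeros at y ∈ ∅
  x = 7: [0↦3, 1↦5, 2↦7, 3↦9, 4↦0, 5↦2, 6↦4, 7↦6, 8↦8, 9↦10, 10↦1]  zeros at y ∈ {4}
  x = 8: [0↦8, 1↦1, 2↦5, 3↦9, 4↦2, 5↦6, 6↦10, 7↦3, 8↦7, 9↦0, 10↦4]  zeros at y ∈ {9}
  x = 9: [0↦0, 1↦6, 2↦1, 3↦7, 4↦2, 5↦8, 6↦3, 7↦9, 8↦4, 9↦10, 10↦5]  zeros at y ∈ {0}
  x = 10: [0↦1, 1↦9, 2↦6, 3↦3, 4↦0, 5↦8, 6↦5, 7↦2, 8↦10, 9↦7, 10↦4]  zeros at y ∈ {4}
Collecting zeros: affine points = {(0, 0), (1, 3), (2, 10), (3, 3), (4, 5), (5, 10), (7, 4), (8, 9), (9, 0), (10, 4)}.
Total count |C(F_11)_aff| = 10.


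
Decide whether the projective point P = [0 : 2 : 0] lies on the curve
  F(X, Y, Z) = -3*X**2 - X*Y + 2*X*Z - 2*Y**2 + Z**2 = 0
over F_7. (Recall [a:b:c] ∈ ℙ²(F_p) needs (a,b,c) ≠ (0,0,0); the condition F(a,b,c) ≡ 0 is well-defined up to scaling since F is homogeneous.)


F(0,2,0) ≡ 6 (mod 7); P is NOT on the curve.

Evaluate F(0, 2, 0) term-by-term (mod 7).
  -3*X**2 ↦ -3·0·1·1 = 0
  -X*Y ↦ -1·0·2·1 = 0
  2*X*Z ↦ 2·0·1·0 = 0
  -2*Y**2 ↦ -2·1·4·1 = -8
  Z**2 ↦ 1·1·1·0 = 0
Sum: F(0, 2, 0) = (0) + (0) + (0) + (-8) + (0) = -8.
Reducing mod 7: -8 ≡ 6 (mod 7).
Since F(a, b, c) ≡ 6 ≠ 0 (mod 7), P does NOT lie on the curve.


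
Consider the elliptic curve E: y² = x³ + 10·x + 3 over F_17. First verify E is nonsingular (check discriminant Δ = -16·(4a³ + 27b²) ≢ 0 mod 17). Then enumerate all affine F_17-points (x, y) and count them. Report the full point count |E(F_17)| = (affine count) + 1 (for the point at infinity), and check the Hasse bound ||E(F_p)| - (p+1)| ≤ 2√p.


Affine points = {(3, 3), (3, 14), (5, 5), (5, 12), (7, 5), (7, 12), (8, 0), (10, 7), (10, 10), (11, 4), (11, 13), (12, 7), (12, 10), (13, 1), (13, 16), (15, 3), (15, 14), (16, 3), (16, 14)}; affine count = 19; |E(F_17)| = 20.

Discriminant check: Δ ∝ 4a³ + 27b² = 4·10³ + 27·3² = 4·1000 + 27·9 ≡ 10 (mod 17). Nonzero ⇒ E is nonsingular.
For each x ∈ F_17, compute rhs = x³ + 10·x + 3 mod 17, then count y ∈ F_17 with y² ≡ rhs.
  x = 0: rhs = 3, matching y values: none (0 points).
  x = 1: rhs = 14, matching y values: none (0 points).
  x = 2: rhs = 14, matching y values: none (0 points).
  x = 3: rhs = 9, matching y values: 3, 14 (2 points).
  x = 4: rhs = 5, matching y values: none (0 points).
  x = 5: rhs = 8, matching y values: 5, 12 (2 points).
  x = 6: rhs = 7, matching y values: none (0 points).
  x = 7: rhs = 8, matching y values: 5, 12 (2 points).
  x = 8: rhs = 0, matching y values: 0 (1 points).
  x = 9: rhs = 6, matching y values: none (0 points).
  x = 10: rhs = 15, matching y values: 7, 10 (2 points).
  x = 11: rhs = 16, matching y values: 4, 13 (2 points).
  x = 12: rhs = 15, matching y values: 7, 10 (2 points).
  x = 13: rhs = 1, matching y values: 1, 16 (2 points).
  x = 14: rhs = 14, matching y values: none (0 points).
  x = 15: rhs = 9, matching y values: 3, 14 (2 points).
  x = 16: rhs = 9, matching y values: 3, 14 (2 points).
Total affine count: 19.
Full point count |E(F_17)| = 19 + 1 = 20.
Hasse bound: |20 − (17+1)| = |2| = 2 ≤ 2√17 ≈ 8.2462 ✓.


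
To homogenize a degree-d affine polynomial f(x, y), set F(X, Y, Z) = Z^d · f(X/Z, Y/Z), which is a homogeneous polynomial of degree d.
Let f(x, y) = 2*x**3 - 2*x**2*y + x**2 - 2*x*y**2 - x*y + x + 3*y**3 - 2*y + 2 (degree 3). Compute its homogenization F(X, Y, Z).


F(X, Y, Z) = 2*X**3 - 2*X**2*Y + X**2*Z - 2*X*Y**2 - X*Y*Z + X*Z**2 + 3*Y**3 - 2*Y*Z**2 + 2*Z**3

deg(f) = 3.
Substitute x = X/Z, y = Y/Z into f, then multiply by Z^3.
  monomial 2·x^3·y^0 ↦ 2·X^3·Y^0·Z^0.
  monomial -2·x^2·y^1 ↦ -2·X^2·Y^1·Z^0.
  monomial 1·x^2·y^0 ↦ 1·X^2·Y^0·Z^1.
  monomial -2·x^1·y^2 ↦ -2·X^1·Y^2·Z^0.
  monomial -1·x^1·y^1 ↦ -1·X^1·Y^1·Z^1.
  monomial 1·x^1·y^0 ↦ 1·X^1·Y^0·Z^2.
  monomial 3·x^0·y^3 ↦ 3·X^0·Y^3·Z^0.
  monomial -2·x^0·y^1 ↦ -2·X^0·Y^1·Z^2.
  monomial 2·x^0·y^0 ↦ 2·X^0·Y^0·Z^3.
Collecting: F(X, Y, Z) = 2*X**3 - 2*X**2*Y + X**2*Z - 2*X*Y**2 - X*Y*Z + X*Z**2 + 3*Y**3 - 2*Y*Z**2 + 2*Z**3.


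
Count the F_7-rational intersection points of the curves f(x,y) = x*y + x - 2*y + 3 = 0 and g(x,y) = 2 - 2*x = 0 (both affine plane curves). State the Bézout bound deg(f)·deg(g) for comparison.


Common zeros: {(1, 4)}; count = 1; Bézout bound = 2.

deg(f) = 2, deg(g) = 1, so Bézout bound = 2.
Scan x ∈ F_7. For each x, list the y ∈ F_7 with f(x, y) ≡ 0 and those with g(x, y) ≡ 0 (mod 7); the common zeros in that column are the intersection.
  x = 0: f ≡ 0 at y ∈ {5}; g ≡ 0 at y ∈ ∅; common: ∅.
  x = 1: f ≡ 0 at y ∈ {4}; g ≡ 0 at y ∈ {0, 1, 2, 3, 4, 5, 6}; common: {4}.
  x = 2: f ≡ 0 at y ∈ ∅; g ≡ 0 at y ∈ ∅; common: ∅.
  x = 3: f ≡ 0 at y ∈ {1}; g ≡ 0 at y ∈ ∅; common: ∅.
  x = 4: f ≡ 0 at y ∈ {0}; g ≡ 0 at y ∈ ∅; common: ∅.
  x = 5: f ≡ 0 at y ∈ {2}; g ≡ 0 at y ∈ ∅; common: ∅.
  x = 6: f ≡ 0 at y ∈ {3}; g ≡ 0 at y ∈ ∅; common: ∅.
Collecting: common zeros = {(1, 4)}, so the count is 1.
Comparison with the Bézout bound: 1 ≤ 2 = deg(f)·deg(g), as expected for curves with no common component (the affine F_7-count falls short of the bound because intersections may lie at infinity, over extension fields, or carry multiplicity).


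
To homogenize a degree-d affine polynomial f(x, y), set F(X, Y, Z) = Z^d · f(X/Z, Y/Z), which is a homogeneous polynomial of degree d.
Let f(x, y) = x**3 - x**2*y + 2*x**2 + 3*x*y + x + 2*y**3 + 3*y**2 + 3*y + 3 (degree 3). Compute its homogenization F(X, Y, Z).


F(X, Y, Z) = X**3 - X**2*Y + 2*X**2*Z + 3*X*Y*Z + X*Z**2 + 2*Y**3 + 3*Y**2*Z + 3*Y*Z**2 + 3*Z**3

deg(f) = 3.
Substitute x = X/Z, y = Y/Z into f, then multiply by Z^3.
  monomial 1·x^3·y^0 ↦ 1·X^3·Y^0·Z^0.
  monomial -1·x^2·y^1 ↦ -1·X^2·Y^1·Z^0.
  monomial 2·x^2·y^0 ↦ 2·X^2·Y^0·Z^1.
  monomial 3·x^1·y^1 ↦ 3·X^1·Y^1·Z^1.
  monomial 1·x^1·y^0 ↦ 1·X^1·Y^0·Z^2.
  monomial 2·x^0·y^3 ↦ 2·X^0·Y^3·Z^0.
  monomial 3·x^0·y^2 ↦ 3·X^0·Y^2·Z^1.
  monomial 3·x^0·y^1 ↦ 3·X^0·Y^1·Z^2.
  monomial 3·x^0·y^0 ↦ 3·X^0·Y^0·Z^3.
Collecting: F(X, Y, Z) = X**3 - X**2*Y + 2*X**2*Z + 3*X*Y*Z + X*Z**2 + 2*Y**3 + 3*Y**2*Z + 3*Y*Z**2 + 3*Z**3.


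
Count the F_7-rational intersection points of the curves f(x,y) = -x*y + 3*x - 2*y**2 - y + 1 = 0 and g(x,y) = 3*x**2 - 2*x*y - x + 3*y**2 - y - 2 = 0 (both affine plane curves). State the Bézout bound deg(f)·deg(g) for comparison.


Common zeros: {(0, 4), (1, 1)}; count = 2; Bézout bound = 4.

deg(f) = 2, deg(g) = 2, so Bézout bound = 4.
Scan x ∈ F_7. For each x, list the y ∈ F_7 with f(x, y) ≡ 0 and those with g(x, y) ≡ 0 (mod 7); the common zeros in that column are the intersection.
  x = 0: f ≡ 0 at y ∈ {4, 6}; g ≡ 0 at y ∈ {1, 4}; common: {4}.
  x = 1: f ≡ 0 at y ∈ {1, 5}; g ≡ 0 at y ∈ {0, 1}; common: {1}.
  x = 2: f ≡ 0 at y ∈ {0, 2}; g ≡ 0 at y ∈ ∅; common: ∅.
  x = 3: f ≡ 0 at y ∈ ∅; g ≡ 0 at y ∈ {3, 4}; common: ∅.
  x = 4: f ≡ 0 at y ∈ ∅; g ≡ 0 at y ∈ {0, 3}; common: ∅.
  x = 5: f ≡ 0 at y ∈ ∅; g ≡ 0 at y ∈ ∅; common: ∅.
  x = 6: f ≡ 0 at y ∈ ∅; g ≡ 0 at y ∈ ∅; common: ∅.
Collecting: common zeros = {(0, 4), (1, 1)}, so the count is 2.
Comparison with the Bézout bound: 2 ≤ 4 = deg(f)·deg(g), as expected for curves with no common component (the affine F_7-count falls short of the bound because intersections may lie at infinity, over extension fields, or carry multiplicity).


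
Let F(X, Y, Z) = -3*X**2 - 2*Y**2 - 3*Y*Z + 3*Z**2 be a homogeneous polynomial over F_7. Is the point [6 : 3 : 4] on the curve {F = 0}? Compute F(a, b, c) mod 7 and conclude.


F(6,3,4) ≡ 5 (mod 7); P is NOT on the curve.

Evaluate F(6, 3, 4) term-by-term (mod 7).
  -3*X**2 ↦ -3·36·1·1 = -108
  -2*Y**2 ↦ -2·1·9·1 = -18
  -3*Y*Z ↦ -3·1·3·4 = -36
  3*Z**2 ↦ 3·1·1·16 = 48
Sum: F(6, 3, 4) = (-108) + (-18) + (-36) + (48) = -114.
Reducing mod 7: -114 ≡ 5 (mod 7).
Since F(a, b, c) ≡ 5 ≠ 0 (mod 7), P does NOT lie on the curve.


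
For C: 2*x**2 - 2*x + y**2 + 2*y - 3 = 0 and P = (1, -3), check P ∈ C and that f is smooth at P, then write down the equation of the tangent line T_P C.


Tangent line at P: 2*x - 4*y - 14 = 0.

Step 1: f(1, -3) = 0, so P lies on C.
Step 2: partial derivatives
  f_x(x, y) = 4*x - 2, f_y(x, y) = 2*y + 2.
  f_x(P) = 2, f_y(P) = -4 (gradient nonzero, so P is smooth).
Step 3: tangent line at P: 2·(x − 1) + -4·(y − -3) = 0.
Expanding: 2*x - 4*y - 14 = 0.


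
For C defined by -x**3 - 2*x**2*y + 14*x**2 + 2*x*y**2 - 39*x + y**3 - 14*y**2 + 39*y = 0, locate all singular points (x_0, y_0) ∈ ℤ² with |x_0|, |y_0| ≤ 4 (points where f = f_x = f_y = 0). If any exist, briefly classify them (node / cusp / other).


Singular points: {(3, 3)}; classification: node.

Compute partial derivatives:
  f_x = -3*x**2 - 4*x*y + 28*x + 2*y**2 - 39.
  f_y = -2*x**2 + 4*x*y + 3*y**2 - 28*y + 39.
Scan x_0 ∈ {−4, ..., 4}. For each x_0, f_y(x_0, y) is a polynomial in y; find its integer roots y ∈ {−4, ..., 4}, then test f_x and f at those candidates.
  x = -4: f_y(-4, y) = 3*y**2 - 44*y + 7; no integer root y with |y| ≤ 4.
  x = -3: f_y(-3, y) = 3*y**2 - 40*y + 21; no integer root y with |y| ≤ 4.
  x = -2: f_y(-2, y) = 3*y**2 - 36*y + 31; no integer root y with |y| ≤ 4.
  x = -1: f_y(-1, y) = 3*y**2 - 32*y + 37; no integer root y with |y| ≤ 4.
  x = 0: f_y(0, y) = 3*y**2 - 28*y + 39; no integer root y with |y| ≤ 4.
  x = 1: f_y(1, y) = 3*y**2 - 24*y + 37; no integer root y with |y| ≤ 4.
  x = 2: f_y(2, y) = 3*y**2 - 20*y + 31; no integer root y with |y| ≤ 4.
  x = 3: f_y(3, y) = 3*y**2 - 16*y + 21; vanishes at y ∈ {3}. (3, 3): f_x = 0, f = 0 — SINGULAR.
  x = 4: f_y(4, y) = 3*y**2 - 12*y + 7; no integer root y with |y| ≤ 4.
Only singular point on the grid: (3, 3).
Classify: substitute x = 3 + u, y = 3 + v and expand: f = -u**3 - 2*u**2*v - u**2 + 2*u*v**2 + v**3 + v**2.
No constant or linear terms (consistent with a singular point). Quadratic part: -u**2 + v**2. Cubic part: -u**3 - 2*u**2*v + 2*u*v**2 + v**3.
The quadratic part v**2 - u**2 = (v − u)(v + u) splits into two distinct linear factors, so there are two distinct tangent lines y − 3 = ±(x − 3) — this is a node (ordinary double point).
Classification: node.


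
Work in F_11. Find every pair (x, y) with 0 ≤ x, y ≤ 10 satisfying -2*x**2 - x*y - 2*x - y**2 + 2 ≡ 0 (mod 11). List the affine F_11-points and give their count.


Affine F_11-points: {(1, 4), (1, 6), (3, 0), (3, 8), (6, 6), (6, 10), (7, 0), (7, 4), (10, 2), (10, 10)}; count = 10.

For each of the 121 pairs (x, y) ∈ F_11², evaluate f(x, y) mod 11. Record the zeros.
  x = 0: [0↦2, 1↦1, 2↦9, 3↦4, 4↦8, 5↦10, 6↦10, 7↦8, 8↦4, 9↦9, 10↦1]  zeros at y ∈ ∅
  x = 1: [0↦9, 1↦7, 2↦3, 3↦8, 4↦0, 5↦1, 6↦0, 7↦8, 8↦3, 9↦7, 10↦9]  zeros at y ∈ {4, 6}
  x = 2: [0↦1, 1↦9, 2↦4, 3↦8, 4↦10, 5↦10, 6↦8, 7↦4, 8↦9, 9↦1, 10↦2]  zeros at y ∈ ∅
  x = 3: [0↦0, 1↦7, 2↦1, 3↦4, 4↦5, 5↦4, 6↦1, 7↦7, 8↦0, 9↦2, 10↦2]  zeros at y ∈ {0, 8}
  x = 4: [0↦6, 1↦1, 2↦5, 3↦7, 4↦7, 5↦5, 6↦1, 7↦6, 8↦9, 9↦10, 10↦9]  zeros at y ∈ ∅
  x = 5: [0↦8, 1↦2, 2↦5, 3↦6, 4↦5, 5↦2, 6↦8, 7↦1, 8↦3, 9↦3, 10↦1]  zeros at y ∈ ∅
  x = 6: [0↦6, 1↦10, 2↦1, 3↦1, 4↦10, 5↦6, 6↦0, 7↦3, 8↦4, 9↦3, 10↦0]  zeros at y ∈ {6, 10}
  x = 7: [0↦0, 1↦3, 2↦4, 3↦3, 4↦0, 5↦6, 6↦10, 7↦1, 8↦1, 9↦10, 10↦6]  zeros at y ∈ {0, 4}
  x = 8: [0↦1, 1↦3, 2↦3, 3↦1, 4↦8, 5↦2, 6↦5, 7↦6, 8↦5, 9↦2, 10↦8]  zeros at y ∈ ∅
  x = 9: [0↦9, 1↦10, 2↦9, 3↦6, 4↦1, 5↦5, 6↦7, 7↦7, 8↦5, 9↦1, 10↦6]  zeros at y ∈ ∅
  x = 10: [0↦2, 1↦2, 2↦0, 3↦7, 4↦1, 5↦4, 6↦5, 7↦4, 8↦1, 9↦7, 10↦0]  zeros at y ∈ {2, 10}
Collecting zeros: affine points = {(1, 4), (1, 6), (3, 0), (3, 8), (6, 6), (6, 10), (7, 0), (7, 4), (10, 2), (10, 10)}.
Total count |C(F_11)_aff| = 10.


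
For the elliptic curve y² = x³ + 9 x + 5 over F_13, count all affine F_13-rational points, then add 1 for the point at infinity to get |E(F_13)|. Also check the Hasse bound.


Affine points = {(4, 1), (4, 12), (8, 2), (8, 11), (9, 3), (9, 10), (10, 4), (10, 9)}; affine count = 8; |E(F_13)| = 9.

Discriminant check: Δ ∝ 4a³ + 27b² = 4·9³ + 27·5² = 4·729 + 27·25 ≡ 3 (mod 13). Nonzero ⇒ E is nonsingular.
For each x ∈ F_13, compute rhs = x³ + 9·x + 5 mod 13, then count y ∈ F_13 with y² ≡ rhs.
  x = 0: rhs = 5, matching y values: none (0 points).
  x = 1: rhs = 2, matching y values: none (0 points).
  x = 2: rhs = 5, matching y values: none (0 points).
  x = 3: rhs = 7, matching y values: none (0 points).
  x = 4: rhs = 1, matching y values: 1, 12 (2 points).
  x = 5: rhs = 6, matching y values: none (0 points).
  x = 6: rhs = 2, matching y values: none (0 points).
  x = 7: rhs = 8, matching y values: none (0 points).
  x = 8: rhs = 4, matching y values: 2, 11 (2 points).
  x = 9: rhs = 9, matching y values: 3, 10 (2 points).
  x = 10: rhs = 3, matching y values: 4, 9 (2 points).
  x = 11: rhs = 5, matching y values: none (0 points).
  x = 12: rhs = 8, matching y values: none (0 points).
Total affine count: 8.
Full point count |E(F_13)| = 8 + 1 = 9.
Hasse bound: |9 − (13+1)| = |-5| = 5 ≤ 2√13 ≈ 7.2111 ✓.
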